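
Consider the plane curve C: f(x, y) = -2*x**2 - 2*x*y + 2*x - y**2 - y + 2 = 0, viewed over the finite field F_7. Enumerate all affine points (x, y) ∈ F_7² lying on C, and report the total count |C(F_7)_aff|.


Affine F_7-points: {(0, 1), (0, 5), (3, 2), (3, 5), (4, 6), (5, 4), (5, 6), (6, 4)}; count = 8.

For each of the 49 pairs (x, y) ∈ F_7², evaluate f(x, y) mod 7. Record the zeros.
  x = 0: [0↦2, 1↦0, 2↦3, 3↦4, 4↦3, 5↦0, 6↦2]  zeros at y ∈ {1, 5}
  x = 1: [0↦2, 1↦5, 2↦6, 3↦5, 4↦2, 5↦4, 6↦4]  zeros at y ∈ ∅
  x = 2: [0↦5, 1↦6, 2↦5, 3↦2, 4↦4, 5↦4, 6↦2]  zeros at y ∈ ∅
  x = 3: [0↦4, 1↦3, 2↦0, 3↦2, 4↦2, 5↦0, 6↦3]  zeros at y ∈ {2, 5}
  x = 4: [0↦6, 1↦3, 2↦5, 3↦5, 4↦3, 5↦6, 6↦0]  zeros at y ∈ {6}
  x = 5: [0↦4, 1↦6, 2↦6, 3↦4, 4↦0, 5↦1, 6↦0]  zeros at y ∈ {4, 6}
  x = 6: [0↦5, 1↦5, 2↦3, 3↦6, 4↦0, 5↦6, 6↦3]  zeros at y ∈ {4}
Collecting zeros: affine points = {(0, 1), (0, 5), (3, 2), (3, 5), (4, 6), (5, 4), (5, 6), (6, 4)}.
Total count |C(F_7)_aff| = 8.


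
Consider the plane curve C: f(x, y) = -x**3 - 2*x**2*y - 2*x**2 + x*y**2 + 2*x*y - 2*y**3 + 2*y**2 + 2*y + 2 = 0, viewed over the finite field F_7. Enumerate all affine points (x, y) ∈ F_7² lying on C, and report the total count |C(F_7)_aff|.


Affine F_7-points: {(0, 3), (2, 0), (2, 1), (4, 1), (5, 6), (6, 4)}; count = 6.

For each of the 49 pairs (x, y) ∈ F_7², evaluate f(x, y) mod 7. Record the zeros.
  x = 0: [0↦2, 1↦4, 2↦5, 3↦0, 4↦5, 5↦1, 6↦4]  zeros at y ∈ {3}
  x = 1: [0↦6, 1↦2, 2↦6, 3↦6, 4↦4, 5↦2, 6↦2]  zeros at y ∈ ∅
  x = 2: [0↦0, 1↦0, 2↦3, 3↦4, 4↦5, 5↦1, 6↦1]  zeros at y ∈ {0, 1}
  x = 3: [0↦6, 1↦6, 2↦4, 3↦2, 4↦2, 5↦6, 6↦2]  zeros at y ∈ ∅
  x = 4: [0↦4, 1↦0, 2↦3, 3↦1, 4↦3, 5↦4, 6↦6]  zeros at y ∈ {1}
  x = 5: [0↦2, 1↦4, 2↦1, 3↦2, 4↦2, 5↦3, 6↦0]  zeros at y ∈ {6}
  x = 6: [0↦1, 1↦5, 2↦6, 3↦6, 4↦0, 5↦4, 6↦6]  zeros at y ∈ {4}
Collecting zeros: affine points = {(0, 3), (2, 0), (2, 1), (4, 1), (5, 6), (6, 4)}.
Total count |C(F_7)_aff| = 6.


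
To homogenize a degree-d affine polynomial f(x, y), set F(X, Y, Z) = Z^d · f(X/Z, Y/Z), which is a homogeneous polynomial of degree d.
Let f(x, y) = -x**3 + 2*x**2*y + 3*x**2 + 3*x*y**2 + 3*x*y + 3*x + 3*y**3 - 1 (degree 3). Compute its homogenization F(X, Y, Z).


F(X, Y, Z) = -X**3 + 2*X**2*Y + 3*X**2*Z + 3*X*Y**2 + 3*X*Y*Z + 3*X*Z**2 + 3*Y**3 - Z**3

deg(f) = 3.
Substitute x = X/Z, y = Y/Z into f, then multiply by Z^3.
  monomial -1·x^3·y^0 ↦ -1·X^3·Y^0·Z^0.
  monomial 2·x^2·y^1 ↦ 2·X^2·Y^1·Z^0.
  monomial 3·x^2·y^0 ↦ 3·X^2·Y^0·Z^1.
  monomial 3·x^1·y^2 ↦ 3·X^1·Y^2·Z^0.
  monomial 3·x^1·y^1 ↦ 3·X^1·Y^1·Z^1.
  monomial 3·x^1·y^0 ↦ 3·X^1·Y^0·Z^2.
  monomial 3·x^0·y^3 ↦ 3·X^0·Y^3·Z^0.
  monomial -1·x^0·y^0 ↦ -1·X^0·Y^0·Z^3.
Collecting: F(X, Y, Z) = -X**3 + 2*X**2*Y + 3*X**2*Z + 3*X*Y**2 + 3*X*Y*Z + 3*X*Z**2 + 3*Y**3 - Z**3.


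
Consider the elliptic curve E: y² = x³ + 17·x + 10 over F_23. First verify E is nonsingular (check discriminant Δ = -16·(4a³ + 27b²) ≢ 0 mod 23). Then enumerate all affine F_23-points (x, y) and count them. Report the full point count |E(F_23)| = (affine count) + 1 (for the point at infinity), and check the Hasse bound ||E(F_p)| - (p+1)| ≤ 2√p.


Affine points = {(2, 11), (2, 12), (4, 2), (4, 21), (5, 6), (5, 17), (6, 11), (6, 12), (7, 9), (7, 14), (9, 8), (9, 15), (13, 6), (13, 17), (14, 5), (14, 18), (15, 11), (15, 12), (16, 10), (16, 13), (19, 4), (19, 19), (20, 1), (20, 22)}; affine count = 24; |E(F_23)| = 25.

Discriminant check: Δ ∝ 4a³ + 27b² = 4·17³ + 27·10² = 4·4913 + 27·100 ≡ 19 (mod 23). Nonzero ⇒ E is nonsingular.
For each x ∈ F_23, compute rhs = x³ + 17·x + 10 mod 23, then count y ∈ F_23 with y² ≡ rhs.
  x = 0: rhs = 10, matching y values: none (0 points).
  x = 1: rhs = 5, matching y values: none (0 points).
  x = 2: rhs = 6, matching y values: 11, 12 (2 points).
  x = 3: rhs = 19, matching y values: none (0 points).
  x = 4: rhs = 4, matching y values: 2, 21 (2 points).
  x = 5: rhs = 13, matching y values: 6, 17 (2 points).
  x = 6: rhs = 6, matching y values: 11, 12 (2 points).
  x = 7: rhs = 12, matching y values: 9, 14 (2 points).
  x = 8: rhs = 14, matching y values: none (0 points).
  x = 9: rhs = 18, matching y values: 8, 15 (2 points).
  x = 10: rhs = 7, matching y values: none (0 points).
  x = 11: rhs = 10, matching y values: none (0 points).
  x = 12: rhs = 10, matching y values: none (0 points).
  x = 13: rhs = 13, matching y values: 6, 17 (2 points).
  x = 14: rhs = 2, matching y values: 5, 18 (2 points).
  x = 15: rhs = 6, matching y values: 11, 12 (2 points).
  x = 16: rhs = 8, matching y values: 10, 13 (2 points).
  x = 17: rhs = 14, matching y values: none (0 points).
  x = 18: rhs = 7, matching y values: none (0 points).
  x = 19: rhs = 16, matching y values: 4, 19 (2 points).
  x = 20: rhs = 1, matching y values: 1, 22 (2 points).
  x = 21: rhs = 14, matching y values: none (0 points).
  x = 22: rhs = 15, matching y values: none (0 points).
Total affine count: 24.
Full point count |E(F_23)| = 24 + 1 = 25.
Hasse bound: |25 − (23+1)| = |1| = 1 ≤ 2√23 ≈ 9.5917 ✓.


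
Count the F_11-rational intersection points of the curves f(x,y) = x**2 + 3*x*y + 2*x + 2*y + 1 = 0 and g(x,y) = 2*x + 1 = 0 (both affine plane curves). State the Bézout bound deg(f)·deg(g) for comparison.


Common zeros: {(5, 5)}; count = 1; Bézout bound = 2.

deg(f) = 2, deg(g) = 1, so Bézout bound = 2.
Scan x ∈ F_11. For each x, list the y ∈ F_11 with f(x, y) ≡ 0 and those with g(x, y) ≡ 0 (mod 11); the common zeros in that column are the intersection.
  x = 0: f ≡ 0 at y ∈ {5}; g ≡ 0 at y ∈ ∅; common: ∅.
  x = 1: f ≡ 0 at y ∈ {8}; g ≡ 0 at y ∈ ∅; common: ∅.
  x = 2: f ≡ 0 at y ∈ {3}; g ≡ 0 at y ∈ ∅; common: ∅.
  x = 3: f ≡ 0 at y ∈ ∅; g ≡ 0 at y ∈ ∅; common: ∅.
  x = 4: f ≡ 0 at y ∈ {10}; g ≡ 0 at y ∈ ∅; common: ∅.
  x = 5: f ≡ 0 at y ∈ {5}; g ≡ 0 at y ∈ {0, 1, 2, 3, 4, 5, 6, 7, 8, 9, 10}; common: {5}.
  x = 6: f ≡ 0 at y ∈ {8}; g ≡ 0 at y ∈ ∅; common: ∅.
  x = 7: f ≡ 0 at y ∈ {2}; g ≡ 0 at y ∈ ∅; common: ∅.
  x = 8: f ≡ 0 at y ∈ {10}; g ≡ 0 at y ∈ ∅; common: ∅.
  x = 9: f ≡ 0 at y ∈ {3}; g ≡ 0 at y ∈ ∅; common: ∅.
  x = 10: f ≡ 0 at y ∈ {0}; g ≡ 0 at y ∈ ∅; common: ∅.
Collecting: common zeros = {(5, 5)}, so the count is 1.
Comparison with the Bézout bound: 1 ≤ 2 = deg(f)·deg(g), as expected for curves with no common component (the affine F_11-count falls short of the bound because intersections may lie at infinity, over extension fields, or carry multiplicity).


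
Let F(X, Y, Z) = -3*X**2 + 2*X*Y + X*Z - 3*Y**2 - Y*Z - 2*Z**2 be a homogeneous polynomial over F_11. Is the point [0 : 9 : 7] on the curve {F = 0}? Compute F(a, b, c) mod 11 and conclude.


F(0,9,7) ≡ 3 (mod 11); P is NOT on the curve.

Evaluate F(0, 9, 7) term-by-term (mod 11).
  -3*X**2 ↦ -3·0·1·1 = 0
  2*X*Y ↦ 2·0·9·1 = 0
  X*Z ↦ 1·0·1·7 = 0
  -3*Y**2 ↦ -3·1·81·1 = -243
  -Y*Z ↦ -1·1·9·7 = -63
  -2*Z**2 ↦ -2·1·1·49 = -98
Sum: F(0, 9, 7) = (0) + (0) + (0) + (-243) + (-63) + (-98) = -404.
Reducing mod 11: -404 ≡ 3 (mod 11).
Since F(a, b, c) ≡ 3 ≠ 0 (mod 11), P does NOT lie on the curve.


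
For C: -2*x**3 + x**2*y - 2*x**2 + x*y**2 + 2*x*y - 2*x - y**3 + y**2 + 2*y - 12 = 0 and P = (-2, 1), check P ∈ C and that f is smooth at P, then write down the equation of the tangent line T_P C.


Tangent line at P: -19*x - 3*y - 35 = 0.

Step 1: f(-2, 1) = 0, so P lies on C.
Step 2: partial derivatives
  f_x(x, y) = -6*x**2 + 2*x*y - 4*x + y**2 + 2*y - 2, f_y(x, y) = x**2 + 2*x*y + 2*x - 3*y**2 + 2*y + 2.
  f_x(P) = -19, f_y(P) = -3 (gradient nonzero, so P is smooth).
Step 3: tangent line at P: -19·(x − -2) + -3·(y − 1) = 0.
Expanding: -19*x - 3*y - 35 = 0.


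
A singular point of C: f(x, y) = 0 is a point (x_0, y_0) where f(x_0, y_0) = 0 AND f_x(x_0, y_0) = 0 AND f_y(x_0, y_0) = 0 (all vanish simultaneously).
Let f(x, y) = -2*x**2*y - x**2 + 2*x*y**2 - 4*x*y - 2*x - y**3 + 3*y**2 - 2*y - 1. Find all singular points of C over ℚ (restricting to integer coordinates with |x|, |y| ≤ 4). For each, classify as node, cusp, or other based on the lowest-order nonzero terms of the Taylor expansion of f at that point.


Singular points: {(-1, 0)}; classification: node.

Compute partial derivatives:
  f_x = -4*x*y - 2*x + 2*y**2 - 4*y - 2.
  f_y = -2*x**2 + 4*x*y - 4*x - 3*y**2 + 6*y - 2.
Scan x_0 ∈ {−4, ..., 4}. For each x_0, f_y(x_0, y) is a polynomial in y; find its integer roots y ∈ {−4, ..., 4}, then test f_x and f at those candidates.
  x = -4: f_y(-4, y) = -3*y**2 - 10*y - 18; no integer root y with |y| ≤ 4.
  x = -3: f_y(-3, y) = -3*y**2 - 6*y - 8; no integer root y with |y| ≤ 4.
  x = -2: f_y(-2, y) = -3*y**2 - 2*y - 2; no integer root y with |y| ≤ 4.
  x = -1: f_y(-1, y) = -3*y**2 + 2*y; vanishes at y ∈ {0}. (-1, 0): f_x = 0, f = 0 — SINGULAR.
  x = 0: f_y(0, y) = -3*y**2 + 6*y - 2; no integer root y with |y| ≤ 4.
  x = 1: f_y(1, y) = -3*y**2 + 10*y - 8; vanishes at y ∈ {2}. (1, 2): f_x = -12 ≠ 0.
  x = 2: f_y(2, y) = -3*y**2 + 14*y - 18; no integer root y with |y| ≤ 4.
  x = 3: f_y(3, y) = -3*y**2 + 18*y - 32; no integer root y with |y| ≤ 4.
  x = 4: f_y(4, y) = -3*y**2 + 22*y - 50; no integer root y with |y| ≤ 4.
Only singular point on the grid: (-1, 0).
Classify: substitute x = -1 + u, y = 0 + v and expand: f = -2*u**2*v - u**2 + 2*u*v**2 - v**3 + v**2.
No constant or linear terms (consistent with a singular point). Quadratic part: -u**2 + v**2. Cubic part: -2*u**2*v + 2*u*v**2 - v**3.
The quadratic part v**2 - u**2 = (v − u)(v + u) splits into two distinct linear factors, so there are two distinct tangent lines y − 0 = ±(x − -1) — this is a node (ordinary double point).
Classification: node.


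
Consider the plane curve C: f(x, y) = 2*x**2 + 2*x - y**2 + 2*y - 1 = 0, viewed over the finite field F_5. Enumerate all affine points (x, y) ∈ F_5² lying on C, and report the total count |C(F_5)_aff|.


Affine F_5-points: {(0, 1), (1, 3), (1, 4), (3, 3), (3, 4), (4, 1)}; count = 6.

For each of the 25 pairs (x, y) ∈ F_5², evaluate f(x, y) mod 5. Record the zeros.
  x = 0: [0↦4, 1↦0, 2↦4, 3↦1, 4↦1]  zeros at y ∈ {1}
  x = 1: [0↦3, 1↦4, 2↦3, 3↦0, 4↦0]  zeros at y ∈ {3, 4}
  x = 2: [0↦1, 1↦2, 2↦1, 3↦3, 4↦3]  zeros at y ∈ ∅
  x = 3: [0↦3, 1↦4, 2↦3, 3↦0, 4↦0]  zeros at y ∈ {3, 4}
  x = 4: [0↦4, 1↦0, 2↦4, 3↦1, 4↦1]  zeros at y ∈ {1}
Collecting zeros: affine points = {(0, 1), (1, 3), (1, 4), (3, 3), (3, 4), (4, 1)}.
Total count |C(F_5)_aff| = 6.


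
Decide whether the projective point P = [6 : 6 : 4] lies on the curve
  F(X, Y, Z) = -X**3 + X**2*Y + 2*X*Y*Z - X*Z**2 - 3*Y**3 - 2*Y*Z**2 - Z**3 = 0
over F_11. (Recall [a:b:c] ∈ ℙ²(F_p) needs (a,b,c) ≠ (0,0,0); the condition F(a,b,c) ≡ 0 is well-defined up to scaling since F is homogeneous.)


F(6,6,4) ≡ 3 (mod 11); P is NOT on the curve.

Evaluate F(6, 6, 4) term-by-term (mod 11).
  -X**3 ↦ -1·216·1·1 = -216
  X**2*Y ↦ 1·36·6·1 = 216
  2*X*Y*Z ↦ 2·6·6·4 = 288
  -X*Z**2 ↦ -1·6·1·16 = -96
  -3*Y**3 ↦ -3·1·216·1 = -648
  -2*Y*Z**2 ↦ -2·1·6·16 = -192
  -Z**3 ↦ -1·1·1·64 = -64
Sum: F(6, 6, 4) = (-216) + (216) + (288) + (-96) + (-648) + (-192) + (-64) = -712.
Reducing mod 11: -712 ≡ 3 (mod 11).
Since F(a, b, c) ≡ 3 ≠ 0 (mod 11), P does NOT lie on the curve.


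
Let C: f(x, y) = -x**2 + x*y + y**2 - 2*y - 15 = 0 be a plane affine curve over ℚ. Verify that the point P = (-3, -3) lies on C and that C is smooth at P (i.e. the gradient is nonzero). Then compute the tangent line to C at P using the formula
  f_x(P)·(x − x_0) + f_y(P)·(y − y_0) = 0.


Tangent line at P: 3*x - 11*y - 24 = 0.

Step 1: f(-3, -3) = 0, so P lies on C.
Step 2: partial derivatives
  f_x(x, y) = -2*x + y, f_y(x, y) = x + 2*y - 2.
  f_x(P) = 3, f_y(P) = -11 (gradient nonzero, so P is smooth).
Step 3: tangent line at P: 3·(x − -3) + -11·(y − -3) = 0.
Expanding: 3*x - 11*y - 24 = 0.


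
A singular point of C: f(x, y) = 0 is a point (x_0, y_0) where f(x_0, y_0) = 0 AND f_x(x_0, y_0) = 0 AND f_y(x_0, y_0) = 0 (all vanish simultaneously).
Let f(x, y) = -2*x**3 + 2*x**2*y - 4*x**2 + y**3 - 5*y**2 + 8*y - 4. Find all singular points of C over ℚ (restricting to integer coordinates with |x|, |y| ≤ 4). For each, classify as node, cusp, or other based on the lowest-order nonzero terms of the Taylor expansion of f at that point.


Singular points: {(0, 2)}; classification: cusp.

Compute partial derivatives:
  f_x = -6*x**2 + 4*x*y - 8*x.
  f_y = 2*x**2 + 3*y**2 - 10*y + 8.
Scan x_0 ∈ {−4, ..., 4}. For each x_0, f_y(x_0, y) is a polynomial in y; find its integer roots y ∈ {−4, ..., 4}, then test f_x and f at those candidates.
  x = -4: f_y(-4, y) = 3*y**2 - 10*y + 40; no integer root y with |y| ≤ 4.
  x = -3: f_y(-3, y) = 3*y**2 - 10*y + 26; no integer root y with |y| ≤ 4.
  x = -2: f_y(-2, y) = 3*y**2 - 10*y + 16; no integer root y with |y| ≤ 4.
  x = -1: f_y(-1, y) = 3*y**2 - 10*y + 10; no integer root y with |y| ≤ 4.
  x = 0: f_y(0, y) = 3*y**2 - 10*y + 8; vanishes at y ∈ {2}. (0, 2): f_x = 0, f = 0 — SINGULAR.
  x = 1: f_y(1, y) = 3*y**2 - 10*y + 10; no integer root y with |y| ≤ 4.
  x = 2: f_y(2, y) = 3*y**2 - 10*y + 16; no integer root y with |y| ≤ 4.
  x = 3: f_y(3, y) = 3*y**2 - 10*y + 26; no integer root y with |y| ≤ 4.
  x = 4: f_y(4, y) = 3*y**2 - 10*y + 40; no integer root y with |y| ≤ 4.
Only singular point on the grid: (0, 2).
Classify: substitute x = 0 + u, y = 2 + v and expand: f = -2*u**3 + 2*u**2*v + v**3 + v**2.
No constant or linear terms (consistent with a singular point). Quadratic part: v**2. Cubic part: -2*u**3 + 2*u**2*v + v**3.
The quadratic part v**2 is a perfect square, so there is a single (double) tangent line v = 0, i.e. y = 2. Restricting the cubic part to that line (v = 0) leaves -2*u**3 ≠ 0, so f is not divisible by v and the branch is v² ≈ 2*u**3 to lowest order — this is a cusp.
Classification: cusp.


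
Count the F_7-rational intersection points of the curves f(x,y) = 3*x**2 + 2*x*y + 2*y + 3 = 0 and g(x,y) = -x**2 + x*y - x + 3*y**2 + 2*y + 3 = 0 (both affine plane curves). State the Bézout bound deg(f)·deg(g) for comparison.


Common zeros: {(3, 5), (5, 4)}; count = 2; Bézout bound = 4.

deg(f) = 2, deg(g) = 2, so Bézout bound = 4.
Scan x ∈ F_7. For each x, list the y ∈ F_7 with f(x, y) ≡ 0 and those with g(x, y) ≡ 0 (mod 7); the common zeros in that column are the intersection.
  x = 0: f ≡ 0 at y ∈ {2}; g ≡ 0 at y ∈ ∅; common: ∅.
  x = 1: f ≡ 0 at y ∈ {2}; g ≡ 0 at y ∈ {1, 5}; common: ∅.
  x = 2: f ≡ 0 at y ∈ {1}; g ≡ 0 at y ∈ ∅; common: ∅.
  x = 3: f ≡ 0 at y ∈ {5}; g ≡ 0 at y ∈ {5}; common: {5}.
  x = 4: f ≡ 0 at y ∈ {4}; g ≡ 0 at y ∈ {2, 3}; common: ∅.
  x = 5: f ≡ 0 at y ∈ {4}; g ≡ 0 at y ∈ {3, 4}; common: {4}.
  x = 6: f ≡ 0 at y ∈ ∅; g ≡ 0 at y ∈ {1}; common: ∅.
Collecting: common zeros = {(3, 5), (5, 4)}, so the count is 2.
Comparison with the Bézout bound: 2 ≤ 4 = deg(f)·deg(g), as expected for curves with no common component (the affine F_7-count falls short of the bound because intersections may lie at infinity, over extension fields, or carry multiplicity).


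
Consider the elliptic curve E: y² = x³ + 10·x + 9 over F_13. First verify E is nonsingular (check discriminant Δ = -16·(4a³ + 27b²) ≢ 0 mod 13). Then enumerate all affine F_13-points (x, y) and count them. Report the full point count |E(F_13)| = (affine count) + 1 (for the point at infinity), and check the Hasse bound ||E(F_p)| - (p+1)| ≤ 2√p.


Affine points = {(0, 3), (0, 10), (3, 1), (3, 12), (4, 3), (4, 10), (6, 5), (6, 8), (8, 4), (8, 9), (9, 3), (9, 10), (10, 2), (10, 11)}; affine count = 14; |E(F_13)| = 15.

Discriminant check: Δ ∝ 4a³ + 27b² = 4·10³ + 27·9² = 4·1000 + 27·81 ≡ 12 (mod 13). Nonzero ⇒ E is nonsingular.
For each x ∈ F_13, compute rhs = x³ + 10·x + 9 mod 13, then count y ∈ F_13 with y² ≡ rhs.
  x = 0: rhs = 9, matching y values: 3, 10 (2 points).
  x = 1: rhs = 7, matching y values: none (0 points).
  x = 2: rhs = 11, matching y values: none (0 points).
  x = 3: rhs = 1, matching y values: 1, 12 (2 points).
  x = 4: rhs = 9, matching y values: 3, 10 (2 points).
  x = 5: rhs = 2, matching y values: none (0 points).
  x = 6: rhs = 12, matching y values: 5, 8 (2 points).
  x = 7: rhs = 6, matching y values: none (0 points).
  x = 8: rhs = 3, matching y values: 4, 9 (2 points).
  x = 9: rhs = 9, matching y values: 3, 10 (2 points).
  x = 10: rhs = 4, matching y values: 2, 11 (2 points).
  x = 11: rhs = 7, matching y values: none (0 points).
  x = 12: rhs = 11, matching y values: none (0 points).
Total affine count: 14.
Full point count |E(F_13)| = 14 + 1 = 15.
Hasse bound: |15 − (13+1)| = |1| = 1 ≤ 2√13 ≈ 7.2111 ✓.


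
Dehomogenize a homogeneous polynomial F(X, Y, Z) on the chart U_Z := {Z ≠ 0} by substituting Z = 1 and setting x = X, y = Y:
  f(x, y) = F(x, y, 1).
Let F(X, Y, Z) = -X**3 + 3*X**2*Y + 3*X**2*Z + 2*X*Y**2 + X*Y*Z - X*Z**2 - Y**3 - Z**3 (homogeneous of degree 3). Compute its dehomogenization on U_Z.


f(x, y) = -x**3 + 3*x**2*y + 3*x**2 + 2*x*y**2 + x*y - x - y**3 - 1

On U_Z we set Z = 1. Each monomial c·X^i·Y^j·Z^k in F becomes c·x^i·y^j·1^k = c·x^i·y^j.
Substituting Z = 1: F(X, Y, 1) = -x**3 + 3*x**2*y + 3*x**2 + 2*x*y**2 + x*y - x - y**3 - 1.
Note: deg(f) ≤ deg(F) = 3; strict inequality happens when F is divisible by Z (lost terms).


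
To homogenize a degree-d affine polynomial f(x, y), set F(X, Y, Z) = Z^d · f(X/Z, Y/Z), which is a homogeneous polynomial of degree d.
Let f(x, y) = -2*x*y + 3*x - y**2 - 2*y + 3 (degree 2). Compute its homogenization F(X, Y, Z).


F(X, Y, Z) = -2*X*Y + 3*X*Z - Y**2 - 2*Y*Z + 3*Z**2

deg(f) = 2.
Substitute x = X/Z, y = Y/Z into f, then multiply by Z^2.
  monomial -2·x^1·y^1 ↦ -2·X^1·Y^1·Z^0.
  monomial 3·x^1·y^0 ↦ 3·X^1·Y^0·Z^1.
  monomial -1·x^0·y^2 ↦ -1·X^0·Y^2·Z^0.
  monomial -2·x^0·y^1 ↦ -2·X^0·Y^1·Z^1.
  monomial 3·x^0·y^0 ↦ 3·X^0·Y^0·Z^2.
Collecting: F(X, Y, Z) = -2*X*Y + 3*X*Z - Y**2 - 2*Y*Z + 3*Z**2.


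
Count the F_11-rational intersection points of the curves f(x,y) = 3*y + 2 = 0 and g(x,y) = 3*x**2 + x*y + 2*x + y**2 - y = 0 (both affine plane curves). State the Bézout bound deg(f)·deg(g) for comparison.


Common zeros: ∅; count = 0; Bézout bound = 2.

deg(f) = 1, deg(g) = 2, so Bézout bound = 2.
Scan x ∈ F_11. For each x, list the y ∈ F_11 with f(x, y) ≡ 0 and those with g(x, y) ≡ 0 (mod 11); the common zeros in that column are the intersection.
  x = 0: f ≡ 0 at y ∈ {3}; g ≡ 0 at y ∈ {0, 1}; common: ∅.
  x = 1: f ≡ 0 at y ∈ {3}; g ≡ 0 at y ∈ ∅; common: ∅.
  x = 2: f ≡ 0 at y ∈ {3}; g ≡ 0 at y ∈ {2, 8}; common: ∅.
  x = 3: f ≡ 0 at y ∈ {3}; g ≡ 0 at y ∈ {0, 9}; common: ∅.
  x = 4: f ≡ 0 at y ∈ {3}; g ≡ 0 at y ∈ {2, 6}; common: ∅.
  x = 5: f ≡ 0 at y ∈ {3}; g ≡ 0 at y ∈ ∅; common: ∅.
  x = 6: f ≡ 0 at y ∈ {3}; g ≡ 0 at y ∈ ∅; common: ∅.
  x = 7: f ≡ 0 at y ∈ {3}; g ≡ 0 at y ∈ ∅; common: ∅.
  x = 8: f ≡ 0 at y ∈ {3}; g ≡ 0 at y ∈ {6, 9}; common: ∅.
  x = 9: f ≡ 0 at y ∈ {3}; g ≡ 0 at y ∈ ∅; common: ∅.
  x = 10: f ≡ 0 at y ∈ {3}; g ≡ 0 at y ∈ {1}; common: ∅.
Collecting: common zeros = ∅, so the count is 0.
Comparison with the Bézout bound: 0 ≤ 2 = deg(f)·deg(g), as expected for curves with no common component (the affine F_11-count falls short of the bound because intersections may lie at infinity, over extension fields, or carry multiplicity).


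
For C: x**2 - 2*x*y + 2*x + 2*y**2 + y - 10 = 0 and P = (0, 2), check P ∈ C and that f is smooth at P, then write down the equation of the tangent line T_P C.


Tangent line at P: -2*x + 9*y - 18 = 0.

Step 1: f(0, 2) = 0, so P lies on C.
Step 2: partial derivatives
  f_x(x, y) = 2*x - 2*y + 2, f_y(x, y) = -2*x + 4*y + 1.
  f_x(P) = -2, f_y(P) = 9 (gradient nonzero, so P is smooth).
Step 3: tangent line at P: -2·(x − 0) + 9·(y − 2) = 0.
Expanding: -2*x + 9*y - 18 = 0.


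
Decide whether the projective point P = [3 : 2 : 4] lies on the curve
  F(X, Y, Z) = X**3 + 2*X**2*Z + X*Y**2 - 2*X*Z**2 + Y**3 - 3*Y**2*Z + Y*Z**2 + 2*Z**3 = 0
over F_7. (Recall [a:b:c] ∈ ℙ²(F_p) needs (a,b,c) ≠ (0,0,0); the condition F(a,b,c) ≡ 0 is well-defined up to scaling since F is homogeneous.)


F(3,2,4) ≡ 2 (mod 7); P is NOT on the curve.

Evaluate F(3, 2, 4) term-by-term (mod 7).
  X**3 ↦ 1·27·1·1 = 27
  2*X**2*Z ↦ 2·9·1·4 = 72
  X*Y**2 ↦ 1·3·4·1 = 12
  -2*X*Z**2 ↦ -2·3·1·16 = -96
  Y**3 ↦ 1·1·8·1 = 8
  -3*Y**2*Z ↦ -3·1·4·4 = -48
  Y*Z**2 ↦ 1·1·2·16 = 32
  2*Z**3 ↦ 2·1·1·64 = 128
Sum: F(3, 2, 4) = (27) + (72) + (12) + (-96) + (8) + (-48) + (32) + (128) = 135.
Reducing mod 7: 135 ≡ 2 (mod 7).
Since F(a, b, c) ≡ 2 ≠ 0 (mod 7), P does NOT lie on the curve.


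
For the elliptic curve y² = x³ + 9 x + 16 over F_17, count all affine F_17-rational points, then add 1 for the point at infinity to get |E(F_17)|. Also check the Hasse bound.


Affine points = {(0, 4), (0, 13), (1, 3), (1, 14), (2, 5), (2, 12), (3, 6), (3, 11), (5, 4), (5, 13), (10, 1), (10, 16), (11, 1), (11, 16), (12, 4), (12, 13), (13, 1), (13, 16), (14, 8), (14, 9)}; affine count = 20; |E(F_17)| = 21.

Discriminant check: Δ ∝ 4a³ + 27b² = 4·9³ + 27·16² = 4·729 + 27·256 ≡ 2 (mod 17). Nonzero ⇒ E is nonsingular.
For each x ∈ F_17, compute rhs = x³ + 9·x + 16 mod 17, then count y ∈ F_17 with y² ≡ rhs.
  x = 0: rhs = 16, matching y values: 4, 13 (2 points).
  x = 1: rhs = 9, matching y values: 3, 14 (2 points).
  x = 2: rhs = 8, matching y values: 5, 12 (2 points).
  x = 3: rhs = 2, matching y values: 6, 11 (2 points).
  x = 4: rhs = 14, matching y values: none (0 points).
  x = 5: rhs = 16, matching y values: 4, 13 (2 points).
  x = 6: rhs = 14, matching y values: none (0 points).
  x = 7: rhs = 14, matching y values: none (0 points).
  x = 8: rhs = 5, matching y values: none (0 points).
  x = 9: rhs = 10, matching y values: none (0 points).
  x = 10: rhs = 1, matching y values: 1, 16 (2 points).
  x = 11: rhs = 1, matching y values: 1, 16 (2 points).
  x = 12: rhs = 16, matching y values: 4, 13 (2 points).
  x = 13: rhs = 1, matching y values: 1, 16 (2 points).
  x = 14: rhs = 13, matching y values: 8, 9 (2 points).
  x = 15: rhs = 7, matching y values: none (0 points).
  x = 16: rhs = 6, matching y values: none (0 points).
Total affine count: 20.
Full point count |E(F_17)| = 20 + 1 = 21.
Hasse bound: |21 − (17+1)| = |3| = 3 ≤ 2√17 ≈ 8.2462 ✓.


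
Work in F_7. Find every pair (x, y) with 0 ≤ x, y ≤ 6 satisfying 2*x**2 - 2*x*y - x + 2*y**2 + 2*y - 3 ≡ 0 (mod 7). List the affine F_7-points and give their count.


Affine F_7-points: {(0, 3), (1, 1), (1, 6), (2, 2), (2, 6), (3, 4), (3, 5), (4, 1), (4, 2), (5, 0), (5, 4), (6, 0), (6, 5)}; count = 13.

For each of the 49 pairs (x, y) ∈ F_7², evaluate f(x, y) mod 7. Record the zeros.
  x = 0: [0↦4, 1↦1, 2↦2, 3↦0, 4↦2, 5↦1, 6↦4]  zeros at y ∈ {3}
  x = 1: [0↦5, 1↦0, 2↦6, 3↦2, 4↦2, 5↦6, 6↦0]  zeros at y ∈ {1, 6}
  x = 2: [0↦3, 1↦3, 2↦0, 3↦1, 4↦6, 5↦1, 6↦0]  zeros at y ∈ {2, 6}
  x = 3: [0↦5, 1↦3, 2↦5, 3↦4, 4↦0, 5↦0, 6↦4]  zeros at y ∈ {4, 5}
  x = 4: [0↦4, 1↦0, 2↦0, 3↦4, 4↦5, 5↦3, 6↦5]  zeros at y ∈ {1, 2}
  x = 5: [0↦0, 1↦1, 2↦6, 3↦1, 4↦0, 5↦3, 6↦3]  zeros at y ∈ {0, 4}
  x = 6: [0↦0, 1↦6, 2↦2, 3↦2, 4↦6, 5↦0, 6↦5]  zeros at y ∈ {0, 5}
Collecting zeros: affine points = {(0, 3), (1, 1), (1, 6), (2, 2), (2, 6), (3, 4), (3, 5), (4, 1), (4, 2), (5, 0), (5, 4), (6, 0), (6, 5)}.
Total count |C(F_7)_aff| = 13.


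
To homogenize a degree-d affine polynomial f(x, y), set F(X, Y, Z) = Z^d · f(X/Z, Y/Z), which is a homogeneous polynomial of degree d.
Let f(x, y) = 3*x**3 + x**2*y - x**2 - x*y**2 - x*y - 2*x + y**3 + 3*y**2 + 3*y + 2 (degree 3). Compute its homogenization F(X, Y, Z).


F(X, Y, Z) = 3*X**3 + X**2*Y - X**2*Z - X*Y**2 - X*Y*Z - 2*X*Z**2 + Y**3 + 3*Y**2*Z + 3*Y*Z**2 + 2*Z**3

deg(f) = 3.
Substitute x = X/Z, y = Y/Z into f, then multiply by Z^3.
  monomial 3·x^3·y^0 ↦ 3·X^3·Y^0·Z^0.
  monomial 1·x^2·y^1 ↦ 1·X^2·Y^1·Z^0.
  monomial -1·x^2·y^0 ↦ -1·X^2·Y^0·Z^1.
  monomial -1·x^1·y^2 ↦ -1·X^1·Y^2·Z^0.
  monomial -1·x^1·y^1 ↦ -1·X^1·Y^1·Z^1.
  monomial -2·x^1·y^0 ↦ -2·X^1·Y^0·Z^2.
  monomial 1·x^0·y^3 ↦ 1·X^0·Y^3·Z^0.
  monomial 3·x^0·y^2 ↦ 3·X^0·Y^2·Z^1.
  monomial 3·x^0·y^1 ↦ 3·X^0·Y^1·Z^2.
  monomial 2·x^0·y^0 ↦ 2·X^0·Y^0·Z^3.
Collecting: F(X, Y, Z) = 3*X**3 + X**2*Y - X**2*Z - X*Y**2 - X*Y*Z - 2*X*Z**2 + Y**3 + 3*Y**2*Z + 3*Y*Z**2 + 2*Z**3.


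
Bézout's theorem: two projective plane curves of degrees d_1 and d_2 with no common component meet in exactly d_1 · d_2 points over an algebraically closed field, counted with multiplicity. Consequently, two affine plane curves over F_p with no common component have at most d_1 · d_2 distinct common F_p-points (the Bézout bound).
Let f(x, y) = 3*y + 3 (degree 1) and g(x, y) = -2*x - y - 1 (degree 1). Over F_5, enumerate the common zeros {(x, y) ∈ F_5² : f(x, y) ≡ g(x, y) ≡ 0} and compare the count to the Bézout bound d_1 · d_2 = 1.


Common zeros: {(0, 4)}; count = 1; Bézout bound = 1.

deg(f) = 1, deg(g) = 1, so Bézout bound = 1.
Scan x ∈ F_5. For each x, list the y ∈ F_5 with f(x, y) ≡ 0 and those with g(x, y) ≡ 0 (mod 5); the common zeros in that column are the intersection.
  x = 0: f ≡ 0 at y ∈ {4}; g ≡ 0 at y ∈ {4}; common: {4}.
  x = 1: f ≡ 0 at y ∈ {4}; g ≡ 0 at y ∈ {2}; common: ∅.
  x = 2: f ≡ 0 at y ∈ {4}; g ≡ 0 at y ∈ {0}; common: ∅.
  x = 3: f ≡ 0 at y ∈ {4}; g ≡ 0 at y ∈ {3}; common: ∅.
  x = 4: f ≡ 0 at y ∈ {4}; g ≡ 0 at y ∈ {1}; common: ∅.
Collecting: common zeros = {(0, 4)}, so the count is 1.
Comparison with the Bézout bound: 1 ≤ 1 = deg(f)·deg(g), as expected for curves with no common component (the bound is attained).


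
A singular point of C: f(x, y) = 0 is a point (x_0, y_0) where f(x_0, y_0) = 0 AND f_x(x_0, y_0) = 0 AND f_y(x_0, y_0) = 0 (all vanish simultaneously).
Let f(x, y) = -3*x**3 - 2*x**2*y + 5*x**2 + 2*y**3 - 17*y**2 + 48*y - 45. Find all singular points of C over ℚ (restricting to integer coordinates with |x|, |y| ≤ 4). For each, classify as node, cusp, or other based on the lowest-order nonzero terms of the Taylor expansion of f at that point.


Singular points: {(0, 3)}; classification: node.

Compute partial derivatives:
  f_x = -9*x**2 - 4*x*y + 10*x.
  f_y = -2*x**2 + 6*y**2 - 34*y + 48.
Scan x_0 ∈ {−4, ..., 4}. For each x_0, f_y(x_0, y) is a polynomial in y; find its integer roots y ∈ {−4, ..., 4}, then test f_x and f at those candidates.
  x = -4: f_y(-4, y) = 6*y**2 - 34*y + 16; no integer root y with |y| ≤ 4.
  x = -3: f_y(-3, y) = 6*y**2 - 34*y + 30; no integer root y with |y| ≤ 4.
  x = -2: f_y(-2, y) = 6*y**2 - 34*y + 40; vanishes at y ∈ {4}. (-2, 4): f_x = -24 ≠ 0.
  x = -1: f_y(-1, y) = 6*y**2 - 34*y + 46; no integer root y with |y| ≤ 4.
  x = 0: f_y(0, y) = 6*y**2 - 34*y + 48; vanishes at y ∈ {3}. (0, 3): f_x = 0, f = 0 — SINGULAR.
  x = 1: f_y(1, y) = 6*y**2 - 34*y + 46; no integer root y with |y| ≤ 4.
  x = 2: f_y(2, y) = 6*y**2 - 34*y + 40; vanishes at y ∈ {4}. (2, 4): f_x = -48 ≠ 0.
  x = 3: f_y(3, y) = 6*y**2 - 34*y + 30; no integer root y with |y| ≤ 4.
  x = 4: f_y(4, y) = 6*y**2 - 34*y + 16; no integer root y with |y| ≤ 4.
Only singular point on the grid: (0, 3).
Classify: substitute x = 0 + u, y = 3 + v and expand: f = -3*u**3 - 2*u**2*v - u**2 + 2*v**3 + v**2.
No constant or linear terms (consistent with a singular point). Quadratic part: -u**2 + v**2. Cubic part: -3*u**3 - 2*u**2*v + 2*v**3.
The quadratic part v**2 - u**2 = (v − u)(v + u) splits into two distinct linear factors, so there are two distinct tangent lines y − 3 = ±(x − 0) — this is a node (ordinary double point).
Classification: node.


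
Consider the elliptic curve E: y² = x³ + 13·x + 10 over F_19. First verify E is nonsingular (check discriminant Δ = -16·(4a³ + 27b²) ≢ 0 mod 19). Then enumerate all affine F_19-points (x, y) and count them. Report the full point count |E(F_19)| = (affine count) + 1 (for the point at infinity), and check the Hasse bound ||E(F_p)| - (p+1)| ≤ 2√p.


Affine points = {(1, 9), (1, 10), (2, 5), (2, 14), (3, 0), (6, 0), (7, 8), (7, 11), (9, 1), (9, 18), (10, 0), (13, 1), (13, 18), (16, 1), (16, 18)}; affine count = 15; |E(F_19)| = 16.

Discriminant check: Δ ∝ 4a³ + 27b² = 4·13³ + 27·10² = 4·2197 + 27·100 ≡ 12 (mod 19). Nonzero ⇒ E is nonsingular.
For each x ∈ F_19, compute rhs = x³ + 13·x + 10 mod 19, then count y ∈ F_19 with y² ≡ rhs.
  x = 0: rhs = 10, matching y values: none (0 points).
  x = 1: rhs = 5, matching y values: 9, 10 (2 points).
  x = 2: rhs = 6, matching y values: 5, 14 (2 points).
  x = 3: rhs = 0, matching y values: 0 (1 points).
  x = 4: rhs = 12, matching y values: none (0 points).
  x = 5: rhs = 10, matching y values: none (0 points).
  x = 6: rhs = 0, matching y values: 0 (1 points).
  x = 7: rhs = 7, matching y values: 8, 11 (2 points).
  x = 8: rhs = 18, matching y values: none (0 points).
  x = 9: rhs = 1, matching y values: 1, 18 (2 points).
  x = 10: rhs = 0, matching y values: 0 (1 points).
  x = 11: rhs = 2, matching y values: none (0 points).
  x = 12: rhs = 13, matching y values: none (0 points).
  x = 13: rhs = 1, matching y values: 1, 18 (2 points).
  x = 14: rhs = 10, matching y values: none (0 points).
  x = 15: rhs = 8, matching y values: none (0 points).
  x = 16: rhs = 1, matching y values: 1, 18 (2 points).
  x = 17: rhs = 14, matching y values: none (0 points).
  x = 18: rhs = 15, matching y values: none (0 points).
Total affine count: 15.
Full point count |E(F_19)| = 15 + 1 = 16.
Hasse bound: |16 − (19+1)| = |-4| = 4 ≤ 2√19 ≈ 8.7178 ✓.


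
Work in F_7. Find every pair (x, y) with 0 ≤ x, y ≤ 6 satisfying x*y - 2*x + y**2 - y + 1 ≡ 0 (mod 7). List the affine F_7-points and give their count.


Affine F_7-points: {(0, 3), (0, 5), (1, 1), (1, 6), (4, 0), (4, 4)}; count = 6.

For each of the 49 pairs (x, y) ∈ F_7², evaluate f(x, y) mod 7. Record the zeros.
  x = 0: [0↦1, 1↦1, 2↦3, 3↦0, 4↦6, 5↦0, 6↦3]  zeros at y ∈ {3, 5}
  x = 1: [0↦6, 1↦0, 2↦3, 3↦1, 4↦1, 5↦3, 6↦0]  zeros at y ∈ {1, 6}
  x = 2: [0↦4, 1↦6, 2↦3, 3↦2, 4↦3, 5↦6, 6↦4]  zeros at y ∈ ∅
  x = 3: [0↦2, 1↦5, 2↦3, 3↦3, 4↦5, 5↦2, 6↦1]  zeros at y ∈ ∅
  x = 4: [0↦0, 1↦4, 2↦3, 3↦4, 4↦0, 5↦5, 6↦5]  zeros at y ∈ {0, 4}
  x = 5: [0↦5, 1↦3, 2↦3, 3↦5, 4↦2, 5↦1, 6↦2]  zeros at y ∈ ∅
  x = 6: [0↦3, 1↦2, 2↦3, 3↦6, 4↦4, 5↦4, 6↦6]  zeros at y ∈ ∅
Collecting zeros: affine points = {(0, 3), (0, 5), (1, 1), (1, 6), (4, 0), (4, 4)}.
Total count |C(F_7)_aff| = 6.


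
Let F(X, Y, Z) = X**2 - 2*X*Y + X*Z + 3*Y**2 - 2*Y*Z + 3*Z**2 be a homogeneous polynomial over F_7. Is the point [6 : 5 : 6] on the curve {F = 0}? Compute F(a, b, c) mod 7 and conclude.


F(6,5,6) ≡ 2 (mod 7); P is NOT on the curve.

Evaluate F(6, 5, 6) term-by-term (mod 7).
  X**2 ↦ 1·36·1·1 = 36
  -2*X*Y ↦ -2·6·5·1 = -60
  X*Z ↦ 1·6·1·6 = 36
  3*Y**2 ↦ 3·1·25·1 = 75
  -2*Y*Z ↦ -2·1·5·6 = -60
  3*Z**2 ↦ 3·1·1·36 = 108
Sum: F(6, 5, 6) = (36) + (-60) + (36) + (75) + (-60) + (108) = 135.
Reducing mod 7: 135 ≡ 2 (mod 7).
Since F(a, b, c) ≡ 2 ≠ 0 (mod 7), P does NOT lie on the curve.


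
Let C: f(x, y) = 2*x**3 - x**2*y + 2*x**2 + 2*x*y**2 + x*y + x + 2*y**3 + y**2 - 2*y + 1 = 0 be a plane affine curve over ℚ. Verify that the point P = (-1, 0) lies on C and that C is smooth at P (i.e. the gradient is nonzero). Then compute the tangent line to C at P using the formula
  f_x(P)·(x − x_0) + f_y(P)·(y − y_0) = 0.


Tangent line at P: 3*x - 4*y + 3 = 0.

Step 1: f(-1, 0) = 0, so P lies on C.
Step 2: partial derivatives
  f_x(x, y) = 6*x**2 - 2*x*y + 4*x + 2*y**2 + y + 1, f_y(x, y) = -x**2 + 4*x*y + x + 6*y**2 + 2*y - 2.
  f_x(P) = 3, f_y(P) = -4 (gradient nonzero, so P is smooth).
Step 3: tangent line at P: 3·(x − -1) + -4·(y − 0) = 0.
Expanding: 3*x - 4*y + 3 = 0.


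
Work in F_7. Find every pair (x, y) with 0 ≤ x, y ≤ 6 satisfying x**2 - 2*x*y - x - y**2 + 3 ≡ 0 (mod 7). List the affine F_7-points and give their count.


Affine F_7-points: {(1, 1), (1, 4), (2, 1), (2, 2), (3, 2), (3, 6)}; count = 6.

For each of the 49 pairs (x, y) ∈ F_7², evaluate f(x, y) mod 7. Record the zeros.
  x = 0: [0↦3, 1↦2, 2↦6, 3↦1, 4↦1, 5↦6, 6↦2]  zeros at y ∈ ∅
  x = 1: [0↦3, 1↦0, 2↦2, 3↦2, 4↦0, 5↦3, 6↦4]  zeros at y ∈ {1, 4}
  x = 2: [0↦5, 1↦0, 2↦0, 3↦5, 4↦1, 5↦2, 6↦1]  zeros at y ∈ {1, 2}
  x = 3: [0↦2, 1↦2, 2↦0, 3↦3, 4↦4, 5↦3, 6↦0]  zeros at y ∈ {2, 6}
  x = 4: [0↦1, 1↦6, 2↦2, 3↦3, 4↦2, 5↦6, 6↦1]  zeros at y ∈ ∅
  x = 5: [0↦2, 1↦5, 2↦6, 3↦5, 4↦2, 5↦4, 6↦4]  zeros at y ∈ ∅
  x = 6: [0↦5, 1↦6, 2↦5, 3↦2, 4↦4, 5↦4, 6↦2]  zeros at y ∈ ∅
Collecting zeros: affine points = {(1, 1), (1, 4), (2, 1), (2, 2), (3, 2), (3, 6)}.
Total count |C(F_7)_aff| = 6.


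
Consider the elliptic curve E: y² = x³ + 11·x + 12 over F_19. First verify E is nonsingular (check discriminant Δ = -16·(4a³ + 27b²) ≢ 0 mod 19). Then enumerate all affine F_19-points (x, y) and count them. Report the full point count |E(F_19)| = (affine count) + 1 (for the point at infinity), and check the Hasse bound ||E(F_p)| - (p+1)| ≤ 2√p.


Affine points = {(1, 9), (1, 10), (2, 2), (2, 17), (4, 5), (4, 14), (6, 3), (6, 16), (8, 2), (8, 17), (9, 2), (9, 17), (10, 1), (10, 18), (11, 1), (11, 18), (16, 3), (16, 16), (17, 1), (17, 18), (18, 0)}; affine count = 21; |E(F_19)| = 22.

Discriminant check: Δ ∝ 4a³ + 27b² = 4·11³ + 27·12² = 4·1331 + 27·144 ≡ 16 (mod 19). Nonzero ⇒ E is nonsingular.
For each x ∈ F_19, compute rhs = x³ + 11·x + 12 mod 19, then count y ∈ F_19 with y² ≡ rhs.
  x = 0: rhs = 12, matching y values: none (0 points).
  x = 1: rhs = 5, matching y values: 9, 10 (2 points).
  x = 2: rhs = 4, matching y values: 2, 17 (2 points).
  x = 3: rhs = 15, matching y values: none (0 points).
  x = 4: rhs = 6, matching y values: 5, 14 (2 points).
  x = 5: rhs = 2, matching y values: none (0 points).
  x = 6: rhs = 9, matching y values: 3, 16 (2 points).
  x = 7: rhs = 14, matching y values: none (0 points).
  x = 8: rhs = 4, matching y values: 2, 17 (2 points).
  x = 9: rhs = 4, matching y values: 2, 17 (2 points).
  x = 10: rhs = 1, matching y values: 1, 18 (2 points).
  x = 11: rhs = 1, matching y values: 1, 18 (2 points).
  x = 12: rhs = 10, matching y values: none (0 points).
  x = 13: rhs = 15, matching y values: none (0 points).
  x = 14: rhs = 3, matching y values: none (0 points).
  x = 15: rhs = 18, matching y values: none (0 points).
  x = 16: rhs = 9, matching y values: 3, 16 (2 points).
  x = 17: rhs = 1, matching y values: 1, 18 (2 points).
  x = 18: rhs = 0, matching y values: 0 (1 points).
Total affine count: 21.
Full point count |E(F_19)| = 21 + 1 = 22.
Hasse bound: |22 − (19+1)| = |2| = 2 ≤ 2√19 ≈ 8.7178 ✓.


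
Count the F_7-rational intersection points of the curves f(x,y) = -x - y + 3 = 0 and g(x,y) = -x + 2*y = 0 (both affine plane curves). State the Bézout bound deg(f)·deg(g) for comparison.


Common zeros: {(2, 1)}; count = 1; Bézout bound = 1.

deg(f) = 1, deg(g) = 1, so Bézout bound = 1.
Scan x ∈ F_7. For each x, list the y ∈ F_7 with f(x, y) ≡ 0 and those with g(x, y) ≡ 0 (mod 7); the common zeros in that column are the intersection.
  x = 0: f ≡ 0 at y ∈ {3}; g ≡ 0 at y ∈ {0}; common: ∅.
  x = 1: f ≡ 0 at y ∈ {2}; g ≡ 0 at y ∈ {4}; common: ∅.
  x = 2: f ≡ 0 at y ∈ {1}; g ≡ 0 at y ∈ {1}; common: {1}.
  x = 3: f ≡ 0 at y ∈ {0}; g ≡ 0 at y ∈ {5}; common: ∅.
  x = 4: f ≡ 0 at y ∈ {6}; g ≡ 0 at y ∈ {2}; common: ∅.
  x = 5: f ≡ 0 at y ∈ {5}; g ≡ 0 at y ∈ {6}; common: ∅.
  x = 6: f ≡ 0 at y ∈ {4}; g ≡ 0 at y ∈ {3}; common: ∅.
Collecting: common zeros = {(2, 1)}, so the count is 1.
Comparison with the Bézout bound: 1 ≤ 1 = deg(f)·deg(g), as expected for curves with no common component (the bound is attained).


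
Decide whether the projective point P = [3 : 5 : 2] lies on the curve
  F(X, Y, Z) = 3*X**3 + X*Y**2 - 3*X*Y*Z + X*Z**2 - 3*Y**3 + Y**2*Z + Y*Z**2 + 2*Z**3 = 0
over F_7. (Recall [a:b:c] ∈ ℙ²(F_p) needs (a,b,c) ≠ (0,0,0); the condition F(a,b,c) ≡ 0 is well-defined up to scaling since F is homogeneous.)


F(3,5,2) ≡ 6 (mod 7); P is NOT on the curve.

Evaluate F(3, 5, 2) term-by-term (mod 7).
  3*X**3 ↦ 3·27·1·1 = 81
  X*Y**2 ↦ 1·3·25·1 = 75
  -3*X*Y*Z ↦ -3·3·5·2 = -90
  X*Z**2 ↦ 1·3·1·4 = 12
  -3*Y**3 ↦ -3·1·125·1 = -375
  Y**2*Z ↦ 1·1·25·2 = 50
  Y*Z**2 ↦ 1·1·5·4 = 20
  2*Z**3 ↦ 2·1·1·8 = 16
Sum: F(3, 5, 2) = (81) + (75) + (-90) + (12) + (-375) + (50) + (20) + (16) = -211.
Reducing mod 7: -211 ≡ 6 (mod 7).
Since F(a, b, c) ≡ 6 ≠ 0 (mod 7), P does NOT lie on the curve.


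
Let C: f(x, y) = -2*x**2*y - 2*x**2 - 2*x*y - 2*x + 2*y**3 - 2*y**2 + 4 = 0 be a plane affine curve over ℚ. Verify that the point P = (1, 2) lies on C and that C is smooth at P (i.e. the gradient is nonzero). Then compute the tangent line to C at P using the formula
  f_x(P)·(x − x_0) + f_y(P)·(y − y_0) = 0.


Tangent line at P: -18*x + 12*y - 6 = 0.

Step 1: f(1, 2) = 0, so P lies on C.
Step 2: partial derivatives
  f_x(x, y) = -4*x*y - 4*x - 2*y - 2, f_y(x, y) = -2*x**2 - 2*x + 6*y**2 - 4*y.
  f_x(P) = -18, f_y(P) = 12 (gradient nonzero, so P is smooth).
Step 3: tangent line at P: -18·(x − 1) + 12·(y − 2) = 0.
Expanding: -18*x + 12*y - 6 = 0.


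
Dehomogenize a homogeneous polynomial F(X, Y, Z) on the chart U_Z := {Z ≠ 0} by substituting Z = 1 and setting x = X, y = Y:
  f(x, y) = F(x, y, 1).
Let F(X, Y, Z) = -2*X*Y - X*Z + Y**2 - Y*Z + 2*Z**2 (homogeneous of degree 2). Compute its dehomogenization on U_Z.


f(x, y) = -2*x*y - x + y**2 - y + 2

On U_Z we set Z = 1. Each monomial c·X^i·Y^j·Z^k in F becomes c·x^i·y^j·1^k = c·x^i·y^j.
Substituting Z = 1: F(X, Y, 1) = -2*x*y - x + y**2 - y + 2.
Note: deg(f) ≤ deg(F) = 2; strict inequality happens when F is divisible by Z (lost terms).


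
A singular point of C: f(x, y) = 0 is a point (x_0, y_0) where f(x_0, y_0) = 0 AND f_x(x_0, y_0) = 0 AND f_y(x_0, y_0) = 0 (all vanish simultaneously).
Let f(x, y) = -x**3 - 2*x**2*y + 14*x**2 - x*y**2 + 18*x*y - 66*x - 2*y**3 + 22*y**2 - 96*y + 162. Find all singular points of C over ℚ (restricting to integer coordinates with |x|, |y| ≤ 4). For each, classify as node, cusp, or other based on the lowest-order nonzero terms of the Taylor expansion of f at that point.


Singular points: {(3, 3)}; classification: node.

Compute partial derivatives:
  f_x = -3*x**2 - 4*x*y + 28*x - y**2 + 18*y - 66.
  f_y = -2*x**2 - 2*x*y + 18*x - 6*y**2 + 44*y - 96.
Scan x_0 ∈ {−4, ..., 4}. For each x_0, f_y(x_0, y) is a polynomial in y; find its integer roots y ∈ {−4, ..., 4}, then test f_x and f at those candidates.
  x = -4: f_y(-4, y) = -6*y**2 + 52*y - 200; no integer root y with |y| ≤ 4.
  x = -3: f_y(-3, y) = -6*y**2 + 50*y - 168; no integer root y with |y| ≤ 4.
  x = -2: f_y(-2, y) = -6*y**2 + 48*y - 140; no integer root y with |y| ≤ 4.
  x = -1: f_y(-1, y) = -6*y**2 + 46*y - 116; no integer root y with |y| ≤ 4.
  x = 0: f_y(0, y) = -6*y**2 + 44*y - 96; no integer root y with |y| ≤ 4.
  x = 1: f_y(1, y) = -6*y**2 + 42*y - 80; no integer root y with |y| ≤ 4.
  x = 2: f_y(2, y) = -6*y**2 + 40*y - 68; no integer root y with |y| ≤ 4.
  x = 3: f_y(3, y) = -6*y**2 + 38*y - 60; vanishes at y ∈ {3}. (3, 3): f_x = 0, f = 0 — SINGULAR.
  x = 4: f_y(4, y) = -6*y**2 + 36*y - 56; no integer root y with |y| ≤ 4.
Only singular point on the grid: (3, 3).
Classify: substitute x = 3 + u, y = 3 + v and expand: f = -u**3 - 2*u**2*v - u**2 - u*v**2 - 2*v**3 + v**2.
No constant or linear terms (consistent with a singular point). Quadratic part: -u**2 + v**2. Cubic part: -u**3 - 2*u**2*v - u*v**2 - 2*v**3.
The quadratic part v**2 - u**2 = (v − u)(v + u) splits into two distinct linear factors, so there are two distinct tangent lines y − 3 = ±(x − 3) — this is a node (ordinary double point).
Classification: node.
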